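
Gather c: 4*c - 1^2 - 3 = 4*c - 4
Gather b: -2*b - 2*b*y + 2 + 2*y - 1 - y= b*(-2*y - 2) + y + 1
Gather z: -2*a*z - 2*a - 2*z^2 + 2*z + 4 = -2*a - 2*z^2 + z*(2 - 2*a) + 4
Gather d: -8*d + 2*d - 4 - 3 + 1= -6*d - 6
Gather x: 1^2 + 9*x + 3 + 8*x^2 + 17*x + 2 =8*x^2 + 26*x + 6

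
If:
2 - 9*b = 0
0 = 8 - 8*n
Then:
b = 2/9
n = 1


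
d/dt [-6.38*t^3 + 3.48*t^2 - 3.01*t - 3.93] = -19.14*t^2 + 6.96*t - 3.01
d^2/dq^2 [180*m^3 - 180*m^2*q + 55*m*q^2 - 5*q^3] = 110*m - 30*q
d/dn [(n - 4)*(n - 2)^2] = (n - 2)*(3*n - 10)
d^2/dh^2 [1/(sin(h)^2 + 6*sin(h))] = 2*(-2*sin(h) - 9 - 15/sin(h) + 18/sin(h)^2 + 36/sin(h)^3)/(sin(h) + 6)^3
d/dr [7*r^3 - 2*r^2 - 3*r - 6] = 21*r^2 - 4*r - 3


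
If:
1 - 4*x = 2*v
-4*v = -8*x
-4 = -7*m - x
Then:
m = 31/56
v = 1/4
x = 1/8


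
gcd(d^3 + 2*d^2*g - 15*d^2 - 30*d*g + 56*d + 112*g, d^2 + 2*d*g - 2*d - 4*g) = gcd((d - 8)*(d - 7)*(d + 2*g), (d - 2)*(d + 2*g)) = d + 2*g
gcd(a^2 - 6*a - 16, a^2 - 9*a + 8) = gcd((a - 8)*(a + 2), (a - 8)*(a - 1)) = a - 8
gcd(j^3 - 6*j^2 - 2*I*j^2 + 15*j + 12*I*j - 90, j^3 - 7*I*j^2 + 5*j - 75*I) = j^2 - 2*I*j + 15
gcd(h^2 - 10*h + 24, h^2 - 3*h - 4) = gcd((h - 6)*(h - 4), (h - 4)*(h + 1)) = h - 4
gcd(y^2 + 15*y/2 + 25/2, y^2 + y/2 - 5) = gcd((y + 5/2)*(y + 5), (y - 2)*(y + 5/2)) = y + 5/2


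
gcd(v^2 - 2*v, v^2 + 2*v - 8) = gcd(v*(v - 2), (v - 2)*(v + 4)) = v - 2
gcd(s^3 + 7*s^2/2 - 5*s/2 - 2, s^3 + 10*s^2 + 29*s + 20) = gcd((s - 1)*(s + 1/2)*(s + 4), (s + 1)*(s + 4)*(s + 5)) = s + 4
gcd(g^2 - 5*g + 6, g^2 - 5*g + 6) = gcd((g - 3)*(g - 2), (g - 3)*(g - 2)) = g^2 - 5*g + 6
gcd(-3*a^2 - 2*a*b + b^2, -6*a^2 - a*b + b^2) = 3*a - b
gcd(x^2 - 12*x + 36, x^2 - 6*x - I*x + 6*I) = x - 6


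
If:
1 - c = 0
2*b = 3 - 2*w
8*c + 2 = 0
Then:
No Solution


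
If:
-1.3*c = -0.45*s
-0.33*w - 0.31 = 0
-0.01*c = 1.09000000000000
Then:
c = -109.00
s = -314.89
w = -0.94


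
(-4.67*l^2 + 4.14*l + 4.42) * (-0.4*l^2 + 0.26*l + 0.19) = 1.868*l^4 - 2.8702*l^3 - 1.5789*l^2 + 1.9358*l + 0.8398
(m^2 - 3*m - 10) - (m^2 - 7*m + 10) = 4*m - 20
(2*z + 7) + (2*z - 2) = 4*z + 5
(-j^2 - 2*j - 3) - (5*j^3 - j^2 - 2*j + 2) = -5*j^3 - 5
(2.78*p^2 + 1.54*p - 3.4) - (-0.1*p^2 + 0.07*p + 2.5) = 2.88*p^2 + 1.47*p - 5.9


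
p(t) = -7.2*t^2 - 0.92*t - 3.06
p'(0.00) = -0.92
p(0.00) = -3.06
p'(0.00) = -0.92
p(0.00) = -3.06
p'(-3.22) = 45.45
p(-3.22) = -74.75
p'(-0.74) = 9.74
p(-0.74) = -6.32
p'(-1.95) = 27.16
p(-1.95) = -28.64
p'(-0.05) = -0.20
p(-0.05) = -3.03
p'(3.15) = -46.28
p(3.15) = -77.40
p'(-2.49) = 34.94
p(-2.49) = -45.41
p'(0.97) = -14.89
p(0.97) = -10.73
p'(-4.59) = 65.18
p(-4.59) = -150.53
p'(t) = -14.4*t - 0.92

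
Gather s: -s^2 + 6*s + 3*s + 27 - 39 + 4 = -s^2 + 9*s - 8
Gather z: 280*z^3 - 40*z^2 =280*z^3 - 40*z^2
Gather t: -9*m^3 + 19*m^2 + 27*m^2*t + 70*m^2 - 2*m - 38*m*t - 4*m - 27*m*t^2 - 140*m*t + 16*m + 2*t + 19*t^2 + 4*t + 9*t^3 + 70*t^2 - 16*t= -9*m^3 + 89*m^2 + 10*m + 9*t^3 + t^2*(89 - 27*m) + t*(27*m^2 - 178*m - 10)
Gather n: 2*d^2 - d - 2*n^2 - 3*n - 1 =2*d^2 - d - 2*n^2 - 3*n - 1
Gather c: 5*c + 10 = 5*c + 10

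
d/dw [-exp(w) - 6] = -exp(w)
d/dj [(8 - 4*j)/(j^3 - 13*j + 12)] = 4*(-j^3 + 13*j + (j - 2)*(3*j^2 - 13) - 12)/(j^3 - 13*j + 12)^2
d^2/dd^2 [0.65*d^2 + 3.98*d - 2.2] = 1.30000000000000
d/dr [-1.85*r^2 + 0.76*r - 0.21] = 0.76 - 3.7*r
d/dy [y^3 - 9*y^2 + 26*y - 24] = 3*y^2 - 18*y + 26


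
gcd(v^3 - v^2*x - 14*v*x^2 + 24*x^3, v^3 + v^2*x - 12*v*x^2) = -v^2 - v*x + 12*x^2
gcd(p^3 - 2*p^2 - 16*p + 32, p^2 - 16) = p^2 - 16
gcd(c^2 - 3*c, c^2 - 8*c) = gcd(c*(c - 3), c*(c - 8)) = c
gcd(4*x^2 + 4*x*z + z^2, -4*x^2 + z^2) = 2*x + z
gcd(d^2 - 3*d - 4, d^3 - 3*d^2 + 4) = d + 1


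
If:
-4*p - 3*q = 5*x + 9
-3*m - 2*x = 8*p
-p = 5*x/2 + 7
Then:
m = 6*x + 56/3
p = -5*x/2 - 7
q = 5*x/3 + 19/3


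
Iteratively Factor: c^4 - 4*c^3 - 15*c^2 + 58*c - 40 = (c + 4)*(c^3 - 8*c^2 + 17*c - 10) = (c - 2)*(c + 4)*(c^2 - 6*c + 5) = (c - 5)*(c - 2)*(c + 4)*(c - 1)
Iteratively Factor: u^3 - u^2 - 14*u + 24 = (u - 2)*(u^2 + u - 12) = (u - 3)*(u - 2)*(u + 4)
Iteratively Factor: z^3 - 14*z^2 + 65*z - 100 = (z - 4)*(z^2 - 10*z + 25) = (z - 5)*(z - 4)*(z - 5)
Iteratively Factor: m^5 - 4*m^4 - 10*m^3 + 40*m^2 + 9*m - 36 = (m + 3)*(m^4 - 7*m^3 + 11*m^2 + 7*m - 12) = (m + 1)*(m + 3)*(m^3 - 8*m^2 + 19*m - 12) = (m - 3)*(m + 1)*(m + 3)*(m^2 - 5*m + 4) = (m - 3)*(m - 1)*(m + 1)*(m + 3)*(m - 4)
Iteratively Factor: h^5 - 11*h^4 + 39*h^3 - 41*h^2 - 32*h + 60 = (h - 2)*(h^4 - 9*h^3 + 21*h^2 + h - 30) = (h - 3)*(h - 2)*(h^3 - 6*h^2 + 3*h + 10) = (h - 3)*(h - 2)*(h + 1)*(h^2 - 7*h + 10) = (h - 3)*(h - 2)^2*(h + 1)*(h - 5)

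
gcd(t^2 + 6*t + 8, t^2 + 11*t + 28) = t + 4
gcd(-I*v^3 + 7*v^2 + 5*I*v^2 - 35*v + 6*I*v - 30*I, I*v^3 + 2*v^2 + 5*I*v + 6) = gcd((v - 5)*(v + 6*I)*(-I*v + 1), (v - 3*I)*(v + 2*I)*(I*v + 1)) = 1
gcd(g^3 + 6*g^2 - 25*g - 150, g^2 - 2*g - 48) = g + 6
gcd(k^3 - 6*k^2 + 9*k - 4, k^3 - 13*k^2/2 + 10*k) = k - 4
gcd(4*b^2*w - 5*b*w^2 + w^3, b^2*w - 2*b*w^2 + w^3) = -b*w + w^2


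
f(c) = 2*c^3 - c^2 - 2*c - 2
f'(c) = 6*c^2 - 2*c - 2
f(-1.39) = -6.52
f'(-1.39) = 12.37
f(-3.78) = -116.75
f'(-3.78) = 91.29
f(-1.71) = -11.50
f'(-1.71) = 18.96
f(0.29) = -2.62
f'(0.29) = -2.08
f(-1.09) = -3.60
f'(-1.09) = 7.31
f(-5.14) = -289.73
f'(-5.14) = 166.80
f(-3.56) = -97.79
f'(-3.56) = 81.16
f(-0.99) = -2.94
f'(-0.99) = 5.86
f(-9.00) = -1523.00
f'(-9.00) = 502.00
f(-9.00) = -1523.00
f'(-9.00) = 502.00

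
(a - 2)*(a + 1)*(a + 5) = a^3 + 4*a^2 - 7*a - 10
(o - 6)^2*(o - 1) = o^3 - 13*o^2 + 48*o - 36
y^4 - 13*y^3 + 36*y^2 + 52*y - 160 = (y - 8)*(y - 5)*(y - 2)*(y + 2)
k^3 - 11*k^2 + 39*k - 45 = (k - 5)*(k - 3)^2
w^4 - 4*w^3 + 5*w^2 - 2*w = w*(w - 2)*(w - 1)^2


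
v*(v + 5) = v^2 + 5*v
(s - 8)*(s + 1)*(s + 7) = s^3 - 57*s - 56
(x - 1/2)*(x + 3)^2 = x^3 + 11*x^2/2 + 6*x - 9/2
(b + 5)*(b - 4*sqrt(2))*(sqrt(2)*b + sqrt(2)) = sqrt(2)*b^3 - 8*b^2 + 6*sqrt(2)*b^2 - 48*b + 5*sqrt(2)*b - 40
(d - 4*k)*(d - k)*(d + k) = d^3 - 4*d^2*k - d*k^2 + 4*k^3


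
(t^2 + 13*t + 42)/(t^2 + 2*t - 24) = (t + 7)/(t - 4)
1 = 1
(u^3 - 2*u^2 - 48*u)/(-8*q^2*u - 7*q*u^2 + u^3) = (-u^2 + 2*u + 48)/(8*q^2 + 7*q*u - u^2)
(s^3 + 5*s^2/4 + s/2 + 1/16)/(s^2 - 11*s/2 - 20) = (16*s^3 + 20*s^2 + 8*s + 1)/(8*(2*s^2 - 11*s - 40))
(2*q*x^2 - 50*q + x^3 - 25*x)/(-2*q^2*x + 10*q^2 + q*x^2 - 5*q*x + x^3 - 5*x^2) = (x + 5)/(-q + x)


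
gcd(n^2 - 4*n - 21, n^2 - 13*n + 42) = n - 7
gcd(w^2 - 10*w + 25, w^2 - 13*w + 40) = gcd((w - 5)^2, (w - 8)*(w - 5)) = w - 5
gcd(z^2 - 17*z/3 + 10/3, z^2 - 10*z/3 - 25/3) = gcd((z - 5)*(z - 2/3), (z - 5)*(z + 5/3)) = z - 5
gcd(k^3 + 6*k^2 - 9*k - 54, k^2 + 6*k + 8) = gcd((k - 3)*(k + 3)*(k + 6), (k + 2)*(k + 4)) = 1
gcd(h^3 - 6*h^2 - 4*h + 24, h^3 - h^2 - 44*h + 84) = h^2 - 8*h + 12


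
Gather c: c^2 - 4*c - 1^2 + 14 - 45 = c^2 - 4*c - 32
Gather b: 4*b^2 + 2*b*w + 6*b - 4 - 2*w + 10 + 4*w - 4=4*b^2 + b*(2*w + 6) + 2*w + 2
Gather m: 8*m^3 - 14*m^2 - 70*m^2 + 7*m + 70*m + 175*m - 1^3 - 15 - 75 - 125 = 8*m^3 - 84*m^2 + 252*m - 216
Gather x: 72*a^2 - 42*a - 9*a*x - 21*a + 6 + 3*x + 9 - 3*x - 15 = 72*a^2 - 9*a*x - 63*a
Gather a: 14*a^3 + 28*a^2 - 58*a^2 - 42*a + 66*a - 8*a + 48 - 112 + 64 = 14*a^3 - 30*a^2 + 16*a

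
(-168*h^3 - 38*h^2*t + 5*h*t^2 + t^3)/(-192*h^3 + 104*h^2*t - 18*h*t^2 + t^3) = (28*h^2 + 11*h*t + t^2)/(32*h^2 - 12*h*t + t^2)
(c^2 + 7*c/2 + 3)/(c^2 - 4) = (c + 3/2)/(c - 2)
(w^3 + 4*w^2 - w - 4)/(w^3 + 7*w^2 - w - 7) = (w + 4)/(w + 7)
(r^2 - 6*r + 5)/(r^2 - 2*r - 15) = (r - 1)/(r + 3)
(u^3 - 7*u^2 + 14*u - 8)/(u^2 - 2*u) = u - 5 + 4/u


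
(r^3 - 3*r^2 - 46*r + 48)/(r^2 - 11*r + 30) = (r^3 - 3*r^2 - 46*r + 48)/(r^2 - 11*r + 30)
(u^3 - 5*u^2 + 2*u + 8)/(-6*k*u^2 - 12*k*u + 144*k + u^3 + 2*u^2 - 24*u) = (u^2 - u - 2)/(-6*k*u - 36*k + u^2 + 6*u)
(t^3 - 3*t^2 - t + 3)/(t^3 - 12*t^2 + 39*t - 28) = (t^2 - 2*t - 3)/(t^2 - 11*t + 28)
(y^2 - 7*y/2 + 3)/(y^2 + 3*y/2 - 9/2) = (y - 2)/(y + 3)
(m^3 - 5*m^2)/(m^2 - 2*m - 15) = m^2/(m + 3)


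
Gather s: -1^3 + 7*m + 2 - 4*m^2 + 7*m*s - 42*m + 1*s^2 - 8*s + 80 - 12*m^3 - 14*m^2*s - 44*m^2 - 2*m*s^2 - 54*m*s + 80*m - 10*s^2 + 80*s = -12*m^3 - 48*m^2 + 45*m + s^2*(-2*m - 9) + s*(-14*m^2 - 47*m + 72) + 81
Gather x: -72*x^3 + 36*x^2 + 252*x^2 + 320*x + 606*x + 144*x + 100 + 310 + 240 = -72*x^3 + 288*x^2 + 1070*x + 650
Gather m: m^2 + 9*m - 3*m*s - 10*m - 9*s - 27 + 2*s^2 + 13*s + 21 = m^2 + m*(-3*s - 1) + 2*s^2 + 4*s - 6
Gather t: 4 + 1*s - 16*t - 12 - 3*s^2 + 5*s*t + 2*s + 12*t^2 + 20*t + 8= -3*s^2 + 3*s + 12*t^2 + t*(5*s + 4)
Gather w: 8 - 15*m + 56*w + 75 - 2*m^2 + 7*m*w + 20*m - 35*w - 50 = -2*m^2 + 5*m + w*(7*m + 21) + 33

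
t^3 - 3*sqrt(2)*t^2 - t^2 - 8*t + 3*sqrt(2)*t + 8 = (t - 1)*(t - 4*sqrt(2))*(t + sqrt(2))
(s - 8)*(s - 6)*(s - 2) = s^3 - 16*s^2 + 76*s - 96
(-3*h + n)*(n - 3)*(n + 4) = -3*h*n^2 - 3*h*n + 36*h + n^3 + n^2 - 12*n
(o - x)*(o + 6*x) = o^2 + 5*o*x - 6*x^2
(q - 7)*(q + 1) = q^2 - 6*q - 7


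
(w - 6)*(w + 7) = w^2 + w - 42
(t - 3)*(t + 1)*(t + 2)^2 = t^4 + 2*t^3 - 7*t^2 - 20*t - 12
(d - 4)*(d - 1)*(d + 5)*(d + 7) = d^4 + 7*d^3 - 21*d^2 - 127*d + 140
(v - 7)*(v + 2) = v^2 - 5*v - 14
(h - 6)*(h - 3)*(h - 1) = h^3 - 10*h^2 + 27*h - 18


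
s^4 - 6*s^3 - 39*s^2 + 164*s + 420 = (s - 7)*(s - 6)*(s + 2)*(s + 5)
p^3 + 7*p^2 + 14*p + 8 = (p + 1)*(p + 2)*(p + 4)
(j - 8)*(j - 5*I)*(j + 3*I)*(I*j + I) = I*j^4 + 2*j^3 - 7*I*j^3 - 14*j^2 + 7*I*j^2 - 16*j - 105*I*j - 120*I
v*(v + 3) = v^2 + 3*v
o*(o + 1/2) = o^2 + o/2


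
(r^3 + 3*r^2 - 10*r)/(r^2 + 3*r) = (r^2 + 3*r - 10)/(r + 3)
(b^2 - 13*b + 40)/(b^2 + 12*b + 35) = (b^2 - 13*b + 40)/(b^2 + 12*b + 35)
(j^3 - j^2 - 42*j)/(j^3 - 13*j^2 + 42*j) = (j + 6)/(j - 6)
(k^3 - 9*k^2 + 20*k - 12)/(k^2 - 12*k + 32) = (k^3 - 9*k^2 + 20*k - 12)/(k^2 - 12*k + 32)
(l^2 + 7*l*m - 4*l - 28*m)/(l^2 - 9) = (l^2 + 7*l*m - 4*l - 28*m)/(l^2 - 9)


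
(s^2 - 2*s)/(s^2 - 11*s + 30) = s*(s - 2)/(s^2 - 11*s + 30)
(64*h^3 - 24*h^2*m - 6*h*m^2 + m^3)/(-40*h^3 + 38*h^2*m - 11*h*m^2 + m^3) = (-32*h^2 - 4*h*m + m^2)/(20*h^2 - 9*h*m + m^2)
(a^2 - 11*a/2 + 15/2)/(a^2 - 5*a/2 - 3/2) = (2*a - 5)/(2*a + 1)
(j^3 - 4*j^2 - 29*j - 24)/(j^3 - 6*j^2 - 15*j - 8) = (j + 3)/(j + 1)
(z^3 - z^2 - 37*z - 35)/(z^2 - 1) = (z^2 - 2*z - 35)/(z - 1)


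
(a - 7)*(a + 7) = a^2 - 49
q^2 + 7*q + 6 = (q + 1)*(q + 6)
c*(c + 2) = c^2 + 2*c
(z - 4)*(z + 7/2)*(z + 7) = z^3 + 13*z^2/2 - 35*z/2 - 98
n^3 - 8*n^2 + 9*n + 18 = (n - 6)*(n - 3)*(n + 1)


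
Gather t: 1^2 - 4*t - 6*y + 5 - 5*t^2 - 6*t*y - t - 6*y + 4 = -5*t^2 + t*(-6*y - 5) - 12*y + 10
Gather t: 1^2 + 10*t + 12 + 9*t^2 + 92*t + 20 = 9*t^2 + 102*t + 33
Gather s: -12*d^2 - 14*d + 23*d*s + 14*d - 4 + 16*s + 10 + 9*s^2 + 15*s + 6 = -12*d^2 + 9*s^2 + s*(23*d + 31) + 12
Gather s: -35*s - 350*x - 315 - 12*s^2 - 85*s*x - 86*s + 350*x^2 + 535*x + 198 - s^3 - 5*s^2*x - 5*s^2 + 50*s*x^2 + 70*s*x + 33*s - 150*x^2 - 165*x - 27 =-s^3 + s^2*(-5*x - 17) + s*(50*x^2 - 15*x - 88) + 200*x^2 + 20*x - 144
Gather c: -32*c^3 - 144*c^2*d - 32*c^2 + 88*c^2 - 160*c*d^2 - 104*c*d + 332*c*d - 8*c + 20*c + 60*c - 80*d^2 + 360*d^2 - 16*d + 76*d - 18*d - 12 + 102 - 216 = -32*c^3 + c^2*(56 - 144*d) + c*(-160*d^2 + 228*d + 72) + 280*d^2 + 42*d - 126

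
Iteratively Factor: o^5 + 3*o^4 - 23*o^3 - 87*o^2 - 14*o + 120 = (o - 5)*(o^4 + 8*o^3 + 17*o^2 - 2*o - 24) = (o - 5)*(o + 3)*(o^3 + 5*o^2 + 2*o - 8) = (o - 5)*(o + 3)*(o + 4)*(o^2 + o - 2) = (o - 5)*(o + 2)*(o + 3)*(o + 4)*(o - 1)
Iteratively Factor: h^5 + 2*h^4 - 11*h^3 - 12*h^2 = (h)*(h^4 + 2*h^3 - 11*h^2 - 12*h) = h^2*(h^3 + 2*h^2 - 11*h - 12) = h^2*(h - 3)*(h^2 + 5*h + 4) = h^2*(h - 3)*(h + 4)*(h + 1)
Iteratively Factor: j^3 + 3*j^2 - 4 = (j + 2)*(j^2 + j - 2) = (j + 2)^2*(j - 1)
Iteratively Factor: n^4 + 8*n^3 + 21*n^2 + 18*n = (n)*(n^3 + 8*n^2 + 21*n + 18) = n*(n + 2)*(n^2 + 6*n + 9) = n*(n + 2)*(n + 3)*(n + 3)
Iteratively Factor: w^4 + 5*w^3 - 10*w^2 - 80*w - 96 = (w + 3)*(w^3 + 2*w^2 - 16*w - 32) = (w + 2)*(w + 3)*(w^2 - 16) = (w + 2)*(w + 3)*(w + 4)*(w - 4)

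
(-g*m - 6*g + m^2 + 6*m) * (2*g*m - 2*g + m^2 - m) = -2*g^2*m^2 - 10*g^2*m + 12*g^2 + g*m^3 + 5*g*m^2 - 6*g*m + m^4 + 5*m^3 - 6*m^2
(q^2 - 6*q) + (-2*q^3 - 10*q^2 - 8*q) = -2*q^3 - 9*q^2 - 14*q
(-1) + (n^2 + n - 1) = n^2 + n - 2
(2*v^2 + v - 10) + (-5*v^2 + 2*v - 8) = -3*v^2 + 3*v - 18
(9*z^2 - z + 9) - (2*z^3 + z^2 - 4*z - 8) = -2*z^3 + 8*z^2 + 3*z + 17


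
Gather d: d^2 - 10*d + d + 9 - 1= d^2 - 9*d + 8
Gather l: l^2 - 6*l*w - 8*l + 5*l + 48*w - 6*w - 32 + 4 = l^2 + l*(-6*w - 3) + 42*w - 28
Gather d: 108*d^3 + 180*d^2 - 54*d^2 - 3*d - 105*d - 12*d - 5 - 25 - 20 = 108*d^3 + 126*d^2 - 120*d - 50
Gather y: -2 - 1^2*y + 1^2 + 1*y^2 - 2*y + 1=y^2 - 3*y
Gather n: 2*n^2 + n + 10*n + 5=2*n^2 + 11*n + 5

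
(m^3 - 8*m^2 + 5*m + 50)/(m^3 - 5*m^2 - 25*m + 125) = (m + 2)/(m + 5)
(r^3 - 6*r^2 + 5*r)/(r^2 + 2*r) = (r^2 - 6*r + 5)/(r + 2)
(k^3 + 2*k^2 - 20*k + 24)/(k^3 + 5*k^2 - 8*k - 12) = (k - 2)/(k + 1)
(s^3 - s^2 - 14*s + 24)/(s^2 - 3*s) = s + 2 - 8/s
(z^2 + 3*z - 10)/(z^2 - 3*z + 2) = (z + 5)/(z - 1)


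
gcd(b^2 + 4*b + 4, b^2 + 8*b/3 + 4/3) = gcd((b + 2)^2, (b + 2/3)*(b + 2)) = b + 2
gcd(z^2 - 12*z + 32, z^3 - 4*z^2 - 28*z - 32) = z - 8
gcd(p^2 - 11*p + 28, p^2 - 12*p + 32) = p - 4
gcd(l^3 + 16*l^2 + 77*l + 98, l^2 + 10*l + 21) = l + 7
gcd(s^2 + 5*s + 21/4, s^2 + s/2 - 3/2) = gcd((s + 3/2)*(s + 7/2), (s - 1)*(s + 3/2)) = s + 3/2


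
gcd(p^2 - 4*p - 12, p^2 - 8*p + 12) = p - 6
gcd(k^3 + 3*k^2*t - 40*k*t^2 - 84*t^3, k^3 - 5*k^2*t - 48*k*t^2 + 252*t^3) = -k^2 - k*t + 42*t^2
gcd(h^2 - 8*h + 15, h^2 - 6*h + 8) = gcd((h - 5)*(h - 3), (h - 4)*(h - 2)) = 1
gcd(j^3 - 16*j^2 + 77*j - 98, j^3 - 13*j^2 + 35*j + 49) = j^2 - 14*j + 49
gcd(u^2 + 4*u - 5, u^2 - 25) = u + 5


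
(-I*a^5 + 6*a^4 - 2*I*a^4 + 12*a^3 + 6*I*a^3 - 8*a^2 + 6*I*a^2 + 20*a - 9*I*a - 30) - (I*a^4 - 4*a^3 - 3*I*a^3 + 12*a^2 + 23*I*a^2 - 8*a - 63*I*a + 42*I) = -I*a^5 + 6*a^4 - 3*I*a^4 + 16*a^3 + 9*I*a^3 - 20*a^2 - 17*I*a^2 + 28*a + 54*I*a - 30 - 42*I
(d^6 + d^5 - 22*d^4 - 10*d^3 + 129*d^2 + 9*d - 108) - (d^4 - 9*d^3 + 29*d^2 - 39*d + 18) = d^6 + d^5 - 23*d^4 - d^3 + 100*d^2 + 48*d - 126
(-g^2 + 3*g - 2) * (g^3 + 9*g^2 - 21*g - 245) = -g^5 - 6*g^4 + 46*g^3 + 164*g^2 - 693*g + 490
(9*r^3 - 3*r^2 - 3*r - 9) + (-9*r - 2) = 9*r^3 - 3*r^2 - 12*r - 11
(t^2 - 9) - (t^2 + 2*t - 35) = 26 - 2*t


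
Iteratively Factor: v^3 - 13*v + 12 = (v - 3)*(v^2 + 3*v - 4) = (v - 3)*(v + 4)*(v - 1)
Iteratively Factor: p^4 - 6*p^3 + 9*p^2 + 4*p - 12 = (p - 2)*(p^3 - 4*p^2 + p + 6) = (p - 2)*(p + 1)*(p^2 - 5*p + 6) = (p - 2)^2*(p + 1)*(p - 3)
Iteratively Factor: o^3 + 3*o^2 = (o)*(o^2 + 3*o) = o*(o + 3)*(o)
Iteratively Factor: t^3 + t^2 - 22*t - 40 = (t + 4)*(t^2 - 3*t - 10) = (t + 2)*(t + 4)*(t - 5)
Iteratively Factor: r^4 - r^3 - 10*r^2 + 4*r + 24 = (r + 2)*(r^3 - 3*r^2 - 4*r + 12) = (r - 2)*(r + 2)*(r^2 - r - 6) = (r - 3)*(r - 2)*(r + 2)*(r + 2)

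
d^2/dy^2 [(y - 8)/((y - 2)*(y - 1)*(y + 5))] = 6*(y^5 - 14*y^4 - 37*y^3 + 52*y^2 + 268*y - 354)/(y^9 + 6*y^8 - 27*y^7 - 118*y^6 + 471*y^5 + 354*y^4 - 3457*y^3 + 5670*y^2 - 3900*y + 1000)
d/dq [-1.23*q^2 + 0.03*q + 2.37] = 0.03 - 2.46*q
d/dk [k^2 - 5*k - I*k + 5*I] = 2*k - 5 - I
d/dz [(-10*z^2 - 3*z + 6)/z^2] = 3*(z - 4)/z^3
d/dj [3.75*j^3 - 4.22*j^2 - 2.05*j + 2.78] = 11.25*j^2 - 8.44*j - 2.05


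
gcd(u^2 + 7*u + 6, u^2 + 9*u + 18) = u + 6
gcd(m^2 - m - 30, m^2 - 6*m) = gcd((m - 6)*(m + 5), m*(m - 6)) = m - 6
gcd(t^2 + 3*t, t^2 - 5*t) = t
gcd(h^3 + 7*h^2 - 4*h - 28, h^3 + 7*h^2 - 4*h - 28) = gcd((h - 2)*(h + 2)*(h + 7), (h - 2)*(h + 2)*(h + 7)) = h^3 + 7*h^2 - 4*h - 28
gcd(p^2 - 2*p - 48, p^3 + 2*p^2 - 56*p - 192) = p^2 - 2*p - 48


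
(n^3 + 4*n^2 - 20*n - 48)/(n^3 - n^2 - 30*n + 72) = (n + 2)/(n - 3)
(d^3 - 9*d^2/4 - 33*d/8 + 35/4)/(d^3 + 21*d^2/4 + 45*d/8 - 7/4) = (8*d^2 - 34*d + 35)/(8*d^2 + 26*d - 7)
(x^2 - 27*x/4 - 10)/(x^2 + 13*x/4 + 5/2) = (x - 8)/(x + 2)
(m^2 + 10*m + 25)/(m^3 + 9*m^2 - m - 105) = (m + 5)/(m^2 + 4*m - 21)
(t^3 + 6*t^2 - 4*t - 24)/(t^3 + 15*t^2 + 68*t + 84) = (t - 2)/(t + 7)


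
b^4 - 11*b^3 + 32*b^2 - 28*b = b*(b - 7)*(b - 2)^2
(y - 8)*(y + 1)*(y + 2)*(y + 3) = y^4 - 2*y^3 - 37*y^2 - 82*y - 48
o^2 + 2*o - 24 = (o - 4)*(o + 6)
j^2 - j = j*(j - 1)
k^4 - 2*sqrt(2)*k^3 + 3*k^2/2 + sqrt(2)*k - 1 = (k - sqrt(2))^2*(k - sqrt(2)/2)*(k + sqrt(2)/2)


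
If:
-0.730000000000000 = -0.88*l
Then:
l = 0.83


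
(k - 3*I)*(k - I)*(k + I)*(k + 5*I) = k^4 + 2*I*k^3 + 16*k^2 + 2*I*k + 15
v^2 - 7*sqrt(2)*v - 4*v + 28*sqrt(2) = (v - 4)*(v - 7*sqrt(2))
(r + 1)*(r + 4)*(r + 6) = r^3 + 11*r^2 + 34*r + 24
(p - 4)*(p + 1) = p^2 - 3*p - 4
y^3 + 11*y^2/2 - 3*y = y*(y - 1/2)*(y + 6)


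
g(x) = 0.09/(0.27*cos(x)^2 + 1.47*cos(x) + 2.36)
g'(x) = 0.09*(0.54*sin(x)*cos(x) + 1.47*sin(x))/(0.27*cos(x)^2 + 1.47*cos(x) + 2.36)^2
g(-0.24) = 0.02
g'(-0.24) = -0.00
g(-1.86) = 0.05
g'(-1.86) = -0.03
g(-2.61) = 0.07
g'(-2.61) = -0.03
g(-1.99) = 0.05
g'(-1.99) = -0.03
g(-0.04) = 0.02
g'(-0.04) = -0.00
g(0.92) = 0.03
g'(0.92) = 0.01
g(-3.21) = 0.08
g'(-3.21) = 0.00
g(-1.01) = 0.03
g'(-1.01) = -0.01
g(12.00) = 0.02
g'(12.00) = -0.00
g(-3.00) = 0.08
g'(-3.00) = -0.00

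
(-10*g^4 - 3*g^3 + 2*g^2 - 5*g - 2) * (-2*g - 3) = 20*g^5 + 36*g^4 + 5*g^3 + 4*g^2 + 19*g + 6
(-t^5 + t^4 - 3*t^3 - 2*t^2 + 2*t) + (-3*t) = -t^5 + t^4 - 3*t^3 - 2*t^2 - t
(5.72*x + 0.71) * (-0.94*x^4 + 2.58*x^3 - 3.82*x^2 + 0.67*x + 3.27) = -5.3768*x^5 + 14.0902*x^4 - 20.0186*x^3 + 1.1202*x^2 + 19.1801*x + 2.3217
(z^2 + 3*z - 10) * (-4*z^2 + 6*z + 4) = -4*z^4 - 6*z^3 + 62*z^2 - 48*z - 40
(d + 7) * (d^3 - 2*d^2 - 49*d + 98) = d^4 + 5*d^3 - 63*d^2 - 245*d + 686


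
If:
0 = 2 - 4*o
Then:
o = 1/2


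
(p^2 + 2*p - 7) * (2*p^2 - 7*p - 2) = 2*p^4 - 3*p^3 - 30*p^2 + 45*p + 14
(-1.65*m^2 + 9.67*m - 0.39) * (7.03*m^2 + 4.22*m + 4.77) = -11.5995*m^4 + 61.0171*m^3 + 30.1952*m^2 + 44.4801*m - 1.8603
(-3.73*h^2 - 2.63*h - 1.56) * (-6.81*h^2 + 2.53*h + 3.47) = 25.4013*h^4 + 8.4734*h^3 - 8.9734*h^2 - 13.0729*h - 5.4132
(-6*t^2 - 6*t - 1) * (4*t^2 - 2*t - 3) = -24*t^4 - 12*t^3 + 26*t^2 + 20*t + 3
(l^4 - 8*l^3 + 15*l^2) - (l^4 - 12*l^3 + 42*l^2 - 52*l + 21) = 4*l^3 - 27*l^2 + 52*l - 21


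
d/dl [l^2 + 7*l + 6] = 2*l + 7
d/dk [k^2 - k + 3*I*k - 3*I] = 2*k - 1 + 3*I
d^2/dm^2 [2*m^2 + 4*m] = 4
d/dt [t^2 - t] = 2*t - 1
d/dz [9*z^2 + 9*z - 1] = 18*z + 9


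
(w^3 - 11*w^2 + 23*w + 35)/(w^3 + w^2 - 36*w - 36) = (w^2 - 12*w + 35)/(w^2 - 36)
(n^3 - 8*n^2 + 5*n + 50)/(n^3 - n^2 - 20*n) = (n^2 - 3*n - 10)/(n*(n + 4))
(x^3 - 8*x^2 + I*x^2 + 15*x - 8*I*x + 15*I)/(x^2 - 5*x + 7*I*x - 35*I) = (x^2 + x*(-3 + I) - 3*I)/(x + 7*I)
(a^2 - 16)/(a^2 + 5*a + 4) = (a - 4)/(a + 1)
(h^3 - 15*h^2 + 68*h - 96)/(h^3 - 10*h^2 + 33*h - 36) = (h - 8)/(h - 3)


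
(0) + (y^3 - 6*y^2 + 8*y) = y^3 - 6*y^2 + 8*y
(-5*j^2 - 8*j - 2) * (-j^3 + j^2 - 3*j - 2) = 5*j^5 + 3*j^4 + 9*j^3 + 32*j^2 + 22*j + 4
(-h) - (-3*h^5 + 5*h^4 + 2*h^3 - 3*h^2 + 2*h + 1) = 3*h^5 - 5*h^4 - 2*h^3 + 3*h^2 - 3*h - 1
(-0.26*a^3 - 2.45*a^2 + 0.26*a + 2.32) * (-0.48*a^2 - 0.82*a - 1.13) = 0.1248*a^5 + 1.3892*a^4 + 2.178*a^3 + 1.4417*a^2 - 2.1962*a - 2.6216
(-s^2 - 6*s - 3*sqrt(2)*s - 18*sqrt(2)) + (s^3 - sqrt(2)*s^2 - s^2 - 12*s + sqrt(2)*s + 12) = s^3 - 2*s^2 - sqrt(2)*s^2 - 18*s - 2*sqrt(2)*s - 18*sqrt(2) + 12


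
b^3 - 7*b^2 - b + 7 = (b - 7)*(b - 1)*(b + 1)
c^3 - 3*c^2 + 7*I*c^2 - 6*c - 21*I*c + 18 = (c - 3)*(c + I)*(c + 6*I)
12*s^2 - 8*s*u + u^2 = (-6*s + u)*(-2*s + u)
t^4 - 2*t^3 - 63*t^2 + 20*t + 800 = (t - 8)*(t - 4)*(t + 5)^2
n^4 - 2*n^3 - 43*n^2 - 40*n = n*(n - 8)*(n + 1)*(n + 5)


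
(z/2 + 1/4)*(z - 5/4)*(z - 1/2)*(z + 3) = z^4/2 + 7*z^3/8 - 2*z^2 - 7*z/32 + 15/32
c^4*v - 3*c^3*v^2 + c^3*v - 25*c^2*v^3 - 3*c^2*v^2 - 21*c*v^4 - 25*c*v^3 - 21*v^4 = (c - 7*v)*(c + v)*(c + 3*v)*(c*v + v)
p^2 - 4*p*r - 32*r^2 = (p - 8*r)*(p + 4*r)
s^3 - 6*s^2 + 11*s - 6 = (s - 3)*(s - 2)*(s - 1)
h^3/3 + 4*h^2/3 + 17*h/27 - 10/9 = (h/3 + 1)*(h - 2/3)*(h + 5/3)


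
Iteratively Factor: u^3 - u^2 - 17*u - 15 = (u - 5)*(u^2 + 4*u + 3) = (u - 5)*(u + 3)*(u + 1)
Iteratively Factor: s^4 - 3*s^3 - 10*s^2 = (s - 5)*(s^3 + 2*s^2) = (s - 5)*(s + 2)*(s^2) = s*(s - 5)*(s + 2)*(s)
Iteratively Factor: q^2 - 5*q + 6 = (q - 3)*(q - 2)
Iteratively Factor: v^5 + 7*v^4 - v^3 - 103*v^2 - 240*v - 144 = (v + 1)*(v^4 + 6*v^3 - 7*v^2 - 96*v - 144) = (v - 4)*(v + 1)*(v^3 + 10*v^2 + 33*v + 36) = (v - 4)*(v + 1)*(v + 3)*(v^2 + 7*v + 12) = (v - 4)*(v + 1)*(v + 3)^2*(v + 4)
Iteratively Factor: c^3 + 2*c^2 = (c)*(c^2 + 2*c) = c^2*(c + 2)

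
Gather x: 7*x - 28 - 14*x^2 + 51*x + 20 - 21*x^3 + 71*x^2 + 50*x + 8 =-21*x^3 + 57*x^2 + 108*x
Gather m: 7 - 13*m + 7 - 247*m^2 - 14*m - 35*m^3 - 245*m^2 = -35*m^3 - 492*m^2 - 27*m + 14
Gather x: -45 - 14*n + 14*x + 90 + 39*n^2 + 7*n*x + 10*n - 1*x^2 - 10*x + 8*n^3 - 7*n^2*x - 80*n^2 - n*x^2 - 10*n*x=8*n^3 - 41*n^2 - 4*n + x^2*(-n - 1) + x*(-7*n^2 - 3*n + 4) + 45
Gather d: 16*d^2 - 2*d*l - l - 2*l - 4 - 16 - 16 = 16*d^2 - 2*d*l - 3*l - 36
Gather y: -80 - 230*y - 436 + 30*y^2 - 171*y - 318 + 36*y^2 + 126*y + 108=66*y^2 - 275*y - 726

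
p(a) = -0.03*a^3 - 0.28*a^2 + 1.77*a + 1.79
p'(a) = -0.09*a^2 - 0.56*a + 1.77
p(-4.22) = -8.41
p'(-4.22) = 2.53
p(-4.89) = -10.05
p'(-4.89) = 2.36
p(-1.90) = -2.38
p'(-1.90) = 2.51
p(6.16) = -4.94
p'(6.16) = -5.09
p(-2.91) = -4.99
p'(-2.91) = 2.64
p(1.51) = 3.72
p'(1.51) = 0.72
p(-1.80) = -2.13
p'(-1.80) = 2.49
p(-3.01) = -5.26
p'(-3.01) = 2.64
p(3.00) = 3.77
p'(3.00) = -0.72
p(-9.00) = -14.95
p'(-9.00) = -0.48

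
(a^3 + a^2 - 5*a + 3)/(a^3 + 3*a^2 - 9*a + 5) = (a + 3)/(a + 5)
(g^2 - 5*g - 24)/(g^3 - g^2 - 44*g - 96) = 1/(g + 4)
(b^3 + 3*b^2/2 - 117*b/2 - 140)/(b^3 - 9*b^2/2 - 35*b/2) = (b^2 - b - 56)/(b*(b - 7))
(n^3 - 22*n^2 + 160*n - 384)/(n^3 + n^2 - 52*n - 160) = (n^2 - 14*n + 48)/(n^2 + 9*n + 20)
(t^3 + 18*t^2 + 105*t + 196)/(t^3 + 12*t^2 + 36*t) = (t^3 + 18*t^2 + 105*t + 196)/(t*(t^2 + 12*t + 36))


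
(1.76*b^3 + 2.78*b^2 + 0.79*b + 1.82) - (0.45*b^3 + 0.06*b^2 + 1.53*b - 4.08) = 1.31*b^3 + 2.72*b^2 - 0.74*b + 5.9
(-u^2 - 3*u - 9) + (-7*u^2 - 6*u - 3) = -8*u^2 - 9*u - 12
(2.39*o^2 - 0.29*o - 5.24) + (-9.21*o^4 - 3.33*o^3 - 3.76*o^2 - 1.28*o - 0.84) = -9.21*o^4 - 3.33*o^3 - 1.37*o^2 - 1.57*o - 6.08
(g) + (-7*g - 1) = -6*g - 1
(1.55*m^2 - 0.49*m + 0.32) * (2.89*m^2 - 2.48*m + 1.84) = 4.4795*m^4 - 5.2601*m^3 + 4.992*m^2 - 1.6952*m + 0.5888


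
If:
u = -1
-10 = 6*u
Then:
No Solution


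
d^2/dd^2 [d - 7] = 0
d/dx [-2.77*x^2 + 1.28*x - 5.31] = 1.28 - 5.54*x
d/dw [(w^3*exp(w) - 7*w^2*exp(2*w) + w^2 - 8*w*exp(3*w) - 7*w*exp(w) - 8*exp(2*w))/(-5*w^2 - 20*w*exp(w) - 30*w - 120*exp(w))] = ((w^2 + 4*w*exp(w) + 6*w + 24*exp(w))*(-w^3*exp(w) + 14*w^2*exp(2*w) - 3*w^2*exp(w) + 24*w*exp(3*w) + 14*w*exp(2*w) + 7*w*exp(w) - 2*w + 8*exp(3*w) + 16*exp(2*w) + 7*exp(w)) - 2*(2*w*exp(w) + w + 14*exp(w) + 3)*(-w^3*exp(w) + 7*w^2*exp(2*w) - w^2 + 8*w*exp(3*w) + 7*w*exp(w) + 8*exp(2*w)))/(5*(w^2 + 4*w*exp(w) + 6*w + 24*exp(w))^2)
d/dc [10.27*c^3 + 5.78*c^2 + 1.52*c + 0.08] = 30.81*c^2 + 11.56*c + 1.52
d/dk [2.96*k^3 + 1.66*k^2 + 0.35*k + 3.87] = 8.88*k^2 + 3.32*k + 0.35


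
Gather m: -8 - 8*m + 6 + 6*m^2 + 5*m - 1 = 6*m^2 - 3*m - 3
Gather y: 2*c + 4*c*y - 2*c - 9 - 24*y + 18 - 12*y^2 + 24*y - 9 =4*c*y - 12*y^2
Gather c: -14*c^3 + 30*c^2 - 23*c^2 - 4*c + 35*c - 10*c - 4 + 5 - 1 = -14*c^3 + 7*c^2 + 21*c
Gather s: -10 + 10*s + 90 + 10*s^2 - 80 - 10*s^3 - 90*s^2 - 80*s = -10*s^3 - 80*s^2 - 70*s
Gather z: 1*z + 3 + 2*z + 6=3*z + 9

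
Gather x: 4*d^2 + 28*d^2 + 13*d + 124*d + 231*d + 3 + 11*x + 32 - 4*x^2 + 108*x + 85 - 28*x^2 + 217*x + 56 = 32*d^2 + 368*d - 32*x^2 + 336*x + 176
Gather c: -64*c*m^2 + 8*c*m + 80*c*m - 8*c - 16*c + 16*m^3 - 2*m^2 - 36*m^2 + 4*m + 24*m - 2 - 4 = c*(-64*m^2 + 88*m - 24) + 16*m^3 - 38*m^2 + 28*m - 6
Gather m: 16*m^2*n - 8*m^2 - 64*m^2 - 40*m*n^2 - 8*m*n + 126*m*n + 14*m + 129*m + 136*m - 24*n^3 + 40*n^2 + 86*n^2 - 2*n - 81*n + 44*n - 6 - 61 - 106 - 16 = m^2*(16*n - 72) + m*(-40*n^2 + 118*n + 279) - 24*n^3 + 126*n^2 - 39*n - 189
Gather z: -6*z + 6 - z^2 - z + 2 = -z^2 - 7*z + 8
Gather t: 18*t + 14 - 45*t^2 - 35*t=-45*t^2 - 17*t + 14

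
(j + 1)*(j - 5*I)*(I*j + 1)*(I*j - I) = -j^4 + 6*I*j^3 + 6*j^2 - 6*I*j - 5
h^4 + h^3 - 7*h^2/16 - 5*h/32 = h*(h - 1/2)*(h + 1/4)*(h + 5/4)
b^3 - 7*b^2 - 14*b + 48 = (b - 8)*(b - 2)*(b + 3)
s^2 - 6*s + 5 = (s - 5)*(s - 1)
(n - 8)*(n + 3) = n^2 - 5*n - 24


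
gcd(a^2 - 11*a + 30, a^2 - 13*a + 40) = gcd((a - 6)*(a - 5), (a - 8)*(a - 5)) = a - 5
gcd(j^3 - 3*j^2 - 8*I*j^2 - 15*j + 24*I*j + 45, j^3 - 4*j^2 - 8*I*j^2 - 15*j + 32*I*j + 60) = j^2 - 8*I*j - 15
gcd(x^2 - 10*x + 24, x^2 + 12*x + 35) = 1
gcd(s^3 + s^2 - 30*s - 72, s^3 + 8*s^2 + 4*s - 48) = s + 4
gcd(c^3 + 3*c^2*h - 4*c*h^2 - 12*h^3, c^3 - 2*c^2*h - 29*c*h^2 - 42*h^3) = c^2 + 5*c*h + 6*h^2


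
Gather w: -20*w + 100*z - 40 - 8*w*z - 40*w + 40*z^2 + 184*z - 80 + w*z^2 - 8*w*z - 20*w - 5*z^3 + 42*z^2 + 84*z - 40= w*(z^2 - 16*z - 80) - 5*z^3 + 82*z^2 + 368*z - 160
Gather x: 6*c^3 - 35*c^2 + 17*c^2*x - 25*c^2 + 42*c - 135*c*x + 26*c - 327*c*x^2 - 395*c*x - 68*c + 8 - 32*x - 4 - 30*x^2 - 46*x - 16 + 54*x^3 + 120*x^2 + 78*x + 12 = 6*c^3 - 60*c^2 + 54*x^3 + x^2*(90 - 327*c) + x*(17*c^2 - 530*c)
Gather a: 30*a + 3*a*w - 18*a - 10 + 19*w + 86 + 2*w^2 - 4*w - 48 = a*(3*w + 12) + 2*w^2 + 15*w + 28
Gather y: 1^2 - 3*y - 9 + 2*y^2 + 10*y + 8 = 2*y^2 + 7*y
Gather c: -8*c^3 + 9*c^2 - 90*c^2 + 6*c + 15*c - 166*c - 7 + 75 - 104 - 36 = -8*c^3 - 81*c^2 - 145*c - 72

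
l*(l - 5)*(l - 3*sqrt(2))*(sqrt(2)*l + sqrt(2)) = sqrt(2)*l^4 - 6*l^3 - 4*sqrt(2)*l^3 - 5*sqrt(2)*l^2 + 24*l^2 + 30*l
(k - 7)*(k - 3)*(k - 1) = k^3 - 11*k^2 + 31*k - 21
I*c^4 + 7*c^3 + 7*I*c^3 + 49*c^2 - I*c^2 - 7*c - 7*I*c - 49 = (c - 1)*(c + 7)*(c - 7*I)*(I*c + I)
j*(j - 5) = j^2 - 5*j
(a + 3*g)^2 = a^2 + 6*a*g + 9*g^2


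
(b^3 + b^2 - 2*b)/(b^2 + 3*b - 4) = b*(b + 2)/(b + 4)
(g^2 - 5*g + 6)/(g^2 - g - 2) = (g - 3)/(g + 1)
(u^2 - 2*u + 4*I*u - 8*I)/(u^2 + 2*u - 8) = (u + 4*I)/(u + 4)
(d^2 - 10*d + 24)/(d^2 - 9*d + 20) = (d - 6)/(d - 5)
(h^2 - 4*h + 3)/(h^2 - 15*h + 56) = (h^2 - 4*h + 3)/(h^2 - 15*h + 56)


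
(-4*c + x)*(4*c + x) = -16*c^2 + x^2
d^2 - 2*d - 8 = (d - 4)*(d + 2)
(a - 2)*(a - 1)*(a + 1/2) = a^3 - 5*a^2/2 + a/2 + 1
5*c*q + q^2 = q*(5*c + q)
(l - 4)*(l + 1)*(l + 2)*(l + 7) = l^4 + 6*l^3 - 17*l^2 - 78*l - 56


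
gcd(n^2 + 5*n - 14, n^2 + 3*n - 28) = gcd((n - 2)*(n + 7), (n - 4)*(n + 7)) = n + 7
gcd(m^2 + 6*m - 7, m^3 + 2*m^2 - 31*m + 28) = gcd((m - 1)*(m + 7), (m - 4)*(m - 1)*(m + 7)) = m^2 + 6*m - 7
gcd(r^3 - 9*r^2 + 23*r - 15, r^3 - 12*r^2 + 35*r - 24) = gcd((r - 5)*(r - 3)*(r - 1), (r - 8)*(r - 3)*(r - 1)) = r^2 - 4*r + 3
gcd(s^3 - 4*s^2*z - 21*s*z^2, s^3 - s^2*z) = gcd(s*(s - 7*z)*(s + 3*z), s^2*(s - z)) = s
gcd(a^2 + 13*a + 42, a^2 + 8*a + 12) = a + 6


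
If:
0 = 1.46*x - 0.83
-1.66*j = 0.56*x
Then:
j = -0.19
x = 0.57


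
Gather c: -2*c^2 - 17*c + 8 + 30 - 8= -2*c^2 - 17*c + 30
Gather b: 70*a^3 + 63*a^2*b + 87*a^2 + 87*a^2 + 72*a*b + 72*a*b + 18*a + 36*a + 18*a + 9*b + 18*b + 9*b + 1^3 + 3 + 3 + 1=70*a^3 + 174*a^2 + 72*a + b*(63*a^2 + 144*a + 36) + 8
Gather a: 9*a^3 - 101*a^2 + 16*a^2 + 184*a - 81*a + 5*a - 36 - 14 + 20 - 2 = 9*a^3 - 85*a^2 + 108*a - 32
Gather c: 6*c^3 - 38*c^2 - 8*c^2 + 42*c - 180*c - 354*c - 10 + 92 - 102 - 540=6*c^3 - 46*c^2 - 492*c - 560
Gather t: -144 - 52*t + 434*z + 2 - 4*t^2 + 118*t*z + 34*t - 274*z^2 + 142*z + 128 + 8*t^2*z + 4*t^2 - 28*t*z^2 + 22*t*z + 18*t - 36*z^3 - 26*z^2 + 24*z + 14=8*t^2*z + t*(-28*z^2 + 140*z) - 36*z^3 - 300*z^2 + 600*z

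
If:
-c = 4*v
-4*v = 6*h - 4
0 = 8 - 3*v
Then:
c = -32/3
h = -10/9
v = 8/3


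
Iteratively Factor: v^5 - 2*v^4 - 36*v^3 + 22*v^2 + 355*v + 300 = (v + 1)*(v^4 - 3*v^3 - 33*v^2 + 55*v + 300) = (v + 1)*(v + 3)*(v^3 - 6*v^2 - 15*v + 100) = (v - 5)*(v + 1)*(v + 3)*(v^2 - v - 20) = (v - 5)*(v + 1)*(v + 3)*(v + 4)*(v - 5)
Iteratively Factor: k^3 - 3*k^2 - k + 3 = (k - 1)*(k^2 - 2*k - 3) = (k - 3)*(k - 1)*(k + 1)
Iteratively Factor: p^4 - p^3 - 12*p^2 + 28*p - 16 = (p - 2)*(p^3 + p^2 - 10*p + 8) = (p - 2)*(p + 4)*(p^2 - 3*p + 2) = (p - 2)^2*(p + 4)*(p - 1)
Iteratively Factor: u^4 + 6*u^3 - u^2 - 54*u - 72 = (u - 3)*(u^3 + 9*u^2 + 26*u + 24) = (u - 3)*(u + 2)*(u^2 + 7*u + 12) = (u - 3)*(u + 2)*(u + 4)*(u + 3)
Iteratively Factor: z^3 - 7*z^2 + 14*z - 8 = (z - 4)*(z^2 - 3*z + 2) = (z - 4)*(z - 2)*(z - 1)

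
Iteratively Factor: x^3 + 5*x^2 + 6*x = (x + 2)*(x^2 + 3*x) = x*(x + 2)*(x + 3)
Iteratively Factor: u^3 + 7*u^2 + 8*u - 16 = (u - 1)*(u^2 + 8*u + 16) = (u - 1)*(u + 4)*(u + 4)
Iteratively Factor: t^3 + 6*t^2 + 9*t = (t + 3)*(t^2 + 3*t) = t*(t + 3)*(t + 3)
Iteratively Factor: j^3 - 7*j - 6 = (j - 3)*(j^2 + 3*j + 2) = (j - 3)*(j + 2)*(j + 1)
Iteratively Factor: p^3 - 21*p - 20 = (p + 1)*(p^2 - p - 20) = (p + 1)*(p + 4)*(p - 5)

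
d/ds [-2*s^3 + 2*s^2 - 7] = 2*s*(2 - 3*s)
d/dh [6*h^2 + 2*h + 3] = 12*h + 2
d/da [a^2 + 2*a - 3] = 2*a + 2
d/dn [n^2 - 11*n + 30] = 2*n - 11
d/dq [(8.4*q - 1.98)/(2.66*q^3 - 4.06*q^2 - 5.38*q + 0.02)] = (-44.688*q^3 + 49.9044*q^2 - 16.0776*q - 10.4844)/(7.0756*q^6 - 21.5992*q^5 - 12.138*q^4 + 43.792*q^3 + 28.782*q^2 - 0.2152*q + 0.0004)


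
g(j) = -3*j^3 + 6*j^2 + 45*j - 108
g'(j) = -9*j^2 + 12*j + 45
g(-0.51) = -128.99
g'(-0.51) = 36.54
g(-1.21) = -148.35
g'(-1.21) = 17.30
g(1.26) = -47.78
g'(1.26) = 45.83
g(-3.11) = -99.68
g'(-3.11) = -79.37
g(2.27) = -10.02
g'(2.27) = 25.86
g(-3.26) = -87.00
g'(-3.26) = -89.77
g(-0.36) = -123.28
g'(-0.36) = 39.51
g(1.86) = -22.85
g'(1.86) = 36.18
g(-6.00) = 486.00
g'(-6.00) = -351.00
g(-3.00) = -108.00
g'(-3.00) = -72.00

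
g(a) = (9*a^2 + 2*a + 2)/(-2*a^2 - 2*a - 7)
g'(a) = (4*a + 2)*(9*a^2 + 2*a + 2)/(-2*a^2 - 2*a - 7)^2 + (18*a + 2)/(-2*a^2 - 2*a - 7)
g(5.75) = -3.68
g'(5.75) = -0.16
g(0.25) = -0.40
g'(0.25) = -0.69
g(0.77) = -0.91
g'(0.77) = -1.15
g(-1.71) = -2.64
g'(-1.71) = 1.70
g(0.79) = -0.94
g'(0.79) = -1.16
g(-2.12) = -3.25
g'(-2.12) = 1.28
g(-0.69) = -0.75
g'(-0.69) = 1.50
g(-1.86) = -2.88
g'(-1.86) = 1.55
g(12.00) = -4.14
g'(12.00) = -0.03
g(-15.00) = -4.68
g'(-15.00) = -0.00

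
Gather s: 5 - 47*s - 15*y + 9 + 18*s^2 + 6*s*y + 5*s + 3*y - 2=18*s^2 + s*(6*y - 42) - 12*y + 12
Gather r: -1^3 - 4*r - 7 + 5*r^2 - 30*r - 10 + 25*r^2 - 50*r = 30*r^2 - 84*r - 18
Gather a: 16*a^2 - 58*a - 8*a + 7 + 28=16*a^2 - 66*a + 35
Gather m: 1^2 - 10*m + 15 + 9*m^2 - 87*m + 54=9*m^2 - 97*m + 70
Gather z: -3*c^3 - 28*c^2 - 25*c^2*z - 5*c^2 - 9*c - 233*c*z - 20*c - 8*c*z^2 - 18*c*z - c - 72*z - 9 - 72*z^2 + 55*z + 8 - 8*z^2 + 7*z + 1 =-3*c^3 - 33*c^2 - 30*c + z^2*(-8*c - 80) + z*(-25*c^2 - 251*c - 10)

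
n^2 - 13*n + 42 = (n - 7)*(n - 6)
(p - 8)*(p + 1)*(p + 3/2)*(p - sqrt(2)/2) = p^4 - 11*p^3/2 - sqrt(2)*p^3/2 - 37*p^2/2 + 11*sqrt(2)*p^2/4 - 12*p + 37*sqrt(2)*p/4 + 6*sqrt(2)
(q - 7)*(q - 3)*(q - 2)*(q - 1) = q^4 - 13*q^3 + 53*q^2 - 83*q + 42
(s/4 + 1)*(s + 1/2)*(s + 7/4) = s^3/4 + 25*s^2/16 + 79*s/32 + 7/8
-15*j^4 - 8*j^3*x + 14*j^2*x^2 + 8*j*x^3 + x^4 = (-j + x)*(j + x)*(3*j + x)*(5*j + x)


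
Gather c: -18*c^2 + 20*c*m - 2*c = -18*c^2 + c*(20*m - 2)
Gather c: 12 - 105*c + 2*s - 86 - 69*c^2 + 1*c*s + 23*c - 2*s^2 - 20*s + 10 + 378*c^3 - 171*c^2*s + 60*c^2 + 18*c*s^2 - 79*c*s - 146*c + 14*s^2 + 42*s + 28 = 378*c^3 + c^2*(-171*s - 9) + c*(18*s^2 - 78*s - 228) + 12*s^2 + 24*s - 36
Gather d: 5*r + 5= 5*r + 5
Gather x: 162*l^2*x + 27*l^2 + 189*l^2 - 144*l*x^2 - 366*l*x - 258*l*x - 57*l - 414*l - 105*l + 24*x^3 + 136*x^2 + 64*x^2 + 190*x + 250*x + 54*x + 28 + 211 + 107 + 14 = 216*l^2 - 576*l + 24*x^3 + x^2*(200 - 144*l) + x*(162*l^2 - 624*l + 494) + 360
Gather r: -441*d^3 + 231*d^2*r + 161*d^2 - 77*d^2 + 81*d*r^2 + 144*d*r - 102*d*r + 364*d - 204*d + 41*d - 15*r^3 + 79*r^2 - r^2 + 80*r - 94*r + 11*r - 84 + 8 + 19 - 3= -441*d^3 + 84*d^2 + 201*d - 15*r^3 + r^2*(81*d + 78) + r*(231*d^2 + 42*d - 3) - 60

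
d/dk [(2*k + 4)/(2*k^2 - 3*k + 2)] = 4*(-k^2 - 4*k + 4)/(4*k^4 - 12*k^3 + 17*k^2 - 12*k + 4)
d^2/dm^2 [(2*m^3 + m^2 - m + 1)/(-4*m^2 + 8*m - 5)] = 2*(-104*m^3 + 252*m^2 - 114*m - 29)/(64*m^6 - 384*m^5 + 1008*m^4 - 1472*m^3 + 1260*m^2 - 600*m + 125)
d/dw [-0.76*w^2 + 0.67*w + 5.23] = 0.67 - 1.52*w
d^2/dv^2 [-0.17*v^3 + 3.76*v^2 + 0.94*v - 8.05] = 7.52 - 1.02*v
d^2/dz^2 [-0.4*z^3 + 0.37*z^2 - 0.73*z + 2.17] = 0.74 - 2.4*z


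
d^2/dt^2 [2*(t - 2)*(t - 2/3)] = 4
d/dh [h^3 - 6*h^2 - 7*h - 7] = 3*h^2 - 12*h - 7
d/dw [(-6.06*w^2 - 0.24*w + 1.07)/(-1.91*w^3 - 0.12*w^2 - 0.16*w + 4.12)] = (-11.5746*w^4 - 0.9168*w^3 + 7.0719*w^2 - 49.6776*w - 0.8176)/(3.6481*w^6 + 0.4584*w^5 + 0.6256*w^4 - 15.7*w^3 - 0.9632*w^2 - 1.3184*w + 16.9744)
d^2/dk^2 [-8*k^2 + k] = -16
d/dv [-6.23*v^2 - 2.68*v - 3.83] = -12.46*v - 2.68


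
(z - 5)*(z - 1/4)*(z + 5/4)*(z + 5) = z^4 + z^3 - 405*z^2/16 - 25*z + 125/16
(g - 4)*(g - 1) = g^2 - 5*g + 4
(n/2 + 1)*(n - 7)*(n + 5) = n^3/2 - 39*n/2 - 35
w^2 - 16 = (w - 4)*(w + 4)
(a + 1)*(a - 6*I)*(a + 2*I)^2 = a^4 + a^3 - 2*I*a^3 + 20*a^2 - 2*I*a^2 + 20*a + 24*I*a + 24*I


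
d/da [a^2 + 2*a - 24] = 2*a + 2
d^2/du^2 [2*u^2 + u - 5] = 4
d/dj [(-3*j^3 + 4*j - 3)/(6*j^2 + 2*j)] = 3*(-3*j^4 - 2*j^3 - 4*j^2 + 6*j + 1)/(2*j^2*(9*j^2 + 6*j + 1))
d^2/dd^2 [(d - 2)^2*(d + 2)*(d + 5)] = 12*d^2 + 18*d - 28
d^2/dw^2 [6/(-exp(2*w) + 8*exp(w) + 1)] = 24*(2*(exp(w) - 4)^2*exp(w) + (exp(w) - 2)*(-exp(2*w) + 8*exp(w) + 1))*exp(w)/(-exp(2*w) + 8*exp(w) + 1)^3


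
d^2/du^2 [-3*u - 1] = 0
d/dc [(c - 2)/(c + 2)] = 4/(c + 2)^2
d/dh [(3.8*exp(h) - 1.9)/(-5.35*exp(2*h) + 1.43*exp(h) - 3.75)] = (20.33*exp(2*h) - 20.33*exp(h) - 11.533)*exp(h)/(28.6225*exp(4*h) - 15.301*exp(3*h) + 42.1699*exp(2*h) - 10.725*exp(h) + 14.0625)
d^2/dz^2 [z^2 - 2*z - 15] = 2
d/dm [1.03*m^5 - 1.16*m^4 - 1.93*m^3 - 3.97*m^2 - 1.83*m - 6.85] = 5.15*m^4 - 4.64*m^3 - 5.79*m^2 - 7.94*m - 1.83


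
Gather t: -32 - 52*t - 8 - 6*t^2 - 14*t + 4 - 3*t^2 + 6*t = -9*t^2 - 60*t - 36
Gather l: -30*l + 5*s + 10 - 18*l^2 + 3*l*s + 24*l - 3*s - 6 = -18*l^2 + l*(3*s - 6) + 2*s + 4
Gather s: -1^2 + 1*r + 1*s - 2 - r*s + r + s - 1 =2*r + s*(2 - r) - 4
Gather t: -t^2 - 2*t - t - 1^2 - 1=-t^2 - 3*t - 2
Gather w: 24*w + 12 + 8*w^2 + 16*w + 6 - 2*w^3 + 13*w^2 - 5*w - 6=-2*w^3 + 21*w^2 + 35*w + 12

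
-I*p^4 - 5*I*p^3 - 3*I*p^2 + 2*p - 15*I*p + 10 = (p + 5)*(p - 2*I)*(p + I)*(-I*p + 1)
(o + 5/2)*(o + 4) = o^2 + 13*o/2 + 10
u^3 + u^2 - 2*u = u*(u - 1)*(u + 2)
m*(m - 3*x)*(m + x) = m^3 - 2*m^2*x - 3*m*x^2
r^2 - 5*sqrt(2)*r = r*(r - 5*sqrt(2))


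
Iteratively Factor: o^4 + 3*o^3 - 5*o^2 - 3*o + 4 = (o + 4)*(o^3 - o^2 - o + 1) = (o - 1)*(o + 4)*(o^2 - 1) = (o - 1)^2*(o + 4)*(o + 1)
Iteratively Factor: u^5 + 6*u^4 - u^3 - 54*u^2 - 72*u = (u + 3)*(u^4 + 3*u^3 - 10*u^2 - 24*u) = (u + 2)*(u + 3)*(u^3 + u^2 - 12*u) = (u - 3)*(u + 2)*(u + 3)*(u^2 + 4*u) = (u - 3)*(u + 2)*(u + 3)*(u + 4)*(u)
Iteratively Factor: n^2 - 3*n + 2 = (n - 2)*(n - 1)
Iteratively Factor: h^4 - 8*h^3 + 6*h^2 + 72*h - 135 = (h - 3)*(h^3 - 5*h^2 - 9*h + 45) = (h - 3)^2*(h^2 - 2*h - 15) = (h - 5)*(h - 3)^2*(h + 3)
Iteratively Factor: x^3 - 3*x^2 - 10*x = (x - 5)*(x^2 + 2*x) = (x - 5)*(x + 2)*(x)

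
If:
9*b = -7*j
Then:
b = -7*j/9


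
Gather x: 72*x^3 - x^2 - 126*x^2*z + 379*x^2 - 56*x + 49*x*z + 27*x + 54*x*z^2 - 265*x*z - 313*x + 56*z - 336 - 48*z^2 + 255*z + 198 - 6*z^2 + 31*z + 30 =72*x^3 + x^2*(378 - 126*z) + x*(54*z^2 - 216*z - 342) - 54*z^2 + 342*z - 108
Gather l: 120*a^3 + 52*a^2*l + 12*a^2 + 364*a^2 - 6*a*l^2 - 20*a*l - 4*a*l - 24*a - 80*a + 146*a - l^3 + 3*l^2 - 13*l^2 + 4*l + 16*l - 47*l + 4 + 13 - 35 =120*a^3 + 376*a^2 + 42*a - l^3 + l^2*(-6*a - 10) + l*(52*a^2 - 24*a - 27) - 18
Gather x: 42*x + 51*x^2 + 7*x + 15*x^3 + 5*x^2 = 15*x^3 + 56*x^2 + 49*x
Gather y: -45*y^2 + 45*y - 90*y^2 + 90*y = -135*y^2 + 135*y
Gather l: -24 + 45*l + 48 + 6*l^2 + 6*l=6*l^2 + 51*l + 24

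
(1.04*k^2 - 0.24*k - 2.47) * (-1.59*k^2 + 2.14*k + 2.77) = -1.6536*k^4 + 2.6072*k^3 + 6.2945*k^2 - 5.9506*k - 6.8419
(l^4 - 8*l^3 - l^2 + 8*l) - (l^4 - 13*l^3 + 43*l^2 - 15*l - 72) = 5*l^3 - 44*l^2 + 23*l + 72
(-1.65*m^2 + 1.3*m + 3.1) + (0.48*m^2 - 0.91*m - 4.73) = -1.17*m^2 + 0.39*m - 1.63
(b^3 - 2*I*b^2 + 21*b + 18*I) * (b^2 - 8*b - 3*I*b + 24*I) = b^5 - 8*b^4 - 5*I*b^4 + 15*b^3 + 40*I*b^3 - 120*b^2 - 45*I*b^2 + 54*b + 360*I*b - 432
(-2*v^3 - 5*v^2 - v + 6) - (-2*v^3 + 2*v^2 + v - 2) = -7*v^2 - 2*v + 8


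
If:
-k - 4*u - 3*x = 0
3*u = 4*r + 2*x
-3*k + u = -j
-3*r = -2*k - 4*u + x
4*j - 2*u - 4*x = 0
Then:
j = 0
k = 0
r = 0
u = 0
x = 0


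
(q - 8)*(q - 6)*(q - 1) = q^3 - 15*q^2 + 62*q - 48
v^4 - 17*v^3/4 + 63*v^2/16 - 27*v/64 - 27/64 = (v - 3)*(v - 3/4)^2*(v + 1/4)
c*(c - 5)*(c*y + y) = c^3*y - 4*c^2*y - 5*c*y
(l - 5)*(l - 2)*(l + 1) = l^3 - 6*l^2 + 3*l + 10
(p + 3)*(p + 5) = p^2 + 8*p + 15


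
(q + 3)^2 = q^2 + 6*q + 9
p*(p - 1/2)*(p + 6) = p^3 + 11*p^2/2 - 3*p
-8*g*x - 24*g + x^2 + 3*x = (-8*g + x)*(x + 3)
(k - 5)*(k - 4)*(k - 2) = k^3 - 11*k^2 + 38*k - 40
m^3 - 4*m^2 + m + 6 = (m - 3)*(m - 2)*(m + 1)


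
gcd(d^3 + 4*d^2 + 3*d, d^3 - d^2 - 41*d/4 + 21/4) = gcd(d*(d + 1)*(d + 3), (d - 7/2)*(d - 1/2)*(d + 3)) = d + 3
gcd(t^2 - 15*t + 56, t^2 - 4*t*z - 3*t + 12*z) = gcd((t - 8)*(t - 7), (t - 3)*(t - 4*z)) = 1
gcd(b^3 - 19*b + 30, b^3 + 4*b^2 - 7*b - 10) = b^2 + 3*b - 10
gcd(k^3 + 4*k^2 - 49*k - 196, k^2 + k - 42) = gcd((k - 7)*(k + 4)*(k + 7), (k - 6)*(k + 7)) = k + 7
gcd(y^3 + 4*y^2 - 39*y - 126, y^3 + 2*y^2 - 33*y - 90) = y^2 - 3*y - 18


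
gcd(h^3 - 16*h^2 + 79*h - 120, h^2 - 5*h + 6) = h - 3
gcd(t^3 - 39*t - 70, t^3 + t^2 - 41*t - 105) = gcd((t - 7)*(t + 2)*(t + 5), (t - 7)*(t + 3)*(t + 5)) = t^2 - 2*t - 35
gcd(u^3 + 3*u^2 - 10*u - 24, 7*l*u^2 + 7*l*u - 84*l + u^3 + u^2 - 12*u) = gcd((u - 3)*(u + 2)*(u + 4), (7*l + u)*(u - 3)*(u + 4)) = u^2 + u - 12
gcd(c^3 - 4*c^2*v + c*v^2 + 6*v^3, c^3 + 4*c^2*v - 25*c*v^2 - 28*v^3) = c + v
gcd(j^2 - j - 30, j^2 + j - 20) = j + 5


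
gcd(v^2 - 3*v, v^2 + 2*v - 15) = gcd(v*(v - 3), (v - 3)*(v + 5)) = v - 3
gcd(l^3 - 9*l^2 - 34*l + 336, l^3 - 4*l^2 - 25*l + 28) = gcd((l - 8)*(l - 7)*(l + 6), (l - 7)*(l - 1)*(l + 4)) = l - 7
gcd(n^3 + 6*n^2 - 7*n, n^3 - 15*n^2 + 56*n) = n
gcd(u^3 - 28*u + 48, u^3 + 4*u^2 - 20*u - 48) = u^2 + 2*u - 24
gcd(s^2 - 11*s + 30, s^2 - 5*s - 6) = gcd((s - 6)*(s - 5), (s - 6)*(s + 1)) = s - 6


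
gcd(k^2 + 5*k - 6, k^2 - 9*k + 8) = k - 1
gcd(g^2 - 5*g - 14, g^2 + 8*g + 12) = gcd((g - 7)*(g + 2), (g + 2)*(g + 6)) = g + 2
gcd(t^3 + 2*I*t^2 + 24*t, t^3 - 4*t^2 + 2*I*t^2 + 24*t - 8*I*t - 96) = t^2 + 2*I*t + 24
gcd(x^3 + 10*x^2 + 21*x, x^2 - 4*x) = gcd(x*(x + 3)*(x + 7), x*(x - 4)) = x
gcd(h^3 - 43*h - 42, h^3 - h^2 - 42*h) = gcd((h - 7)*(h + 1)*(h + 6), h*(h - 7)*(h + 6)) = h^2 - h - 42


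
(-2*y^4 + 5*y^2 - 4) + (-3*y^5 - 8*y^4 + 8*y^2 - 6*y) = -3*y^5 - 10*y^4 + 13*y^2 - 6*y - 4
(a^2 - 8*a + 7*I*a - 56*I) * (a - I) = a^3 - 8*a^2 + 6*I*a^2 + 7*a - 48*I*a - 56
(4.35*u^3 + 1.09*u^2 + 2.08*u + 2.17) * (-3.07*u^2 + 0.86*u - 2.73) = -13.3545*u^5 + 0.394699999999999*u^4 - 17.3237*u^3 - 7.8488*u^2 - 3.8122*u - 5.9241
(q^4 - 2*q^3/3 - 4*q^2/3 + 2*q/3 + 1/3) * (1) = q^4 - 2*q^3/3 - 4*q^2/3 + 2*q/3 + 1/3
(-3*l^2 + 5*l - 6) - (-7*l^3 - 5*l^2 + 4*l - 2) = 7*l^3 + 2*l^2 + l - 4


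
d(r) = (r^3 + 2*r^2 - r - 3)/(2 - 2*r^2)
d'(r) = 4*r*(r^3 + 2*r^2 - r - 3)/(2 - 2*r^2)^2 + (3*r^2 + 4*r - 1)/(2 - 2*r^2)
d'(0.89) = -21.09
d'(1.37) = -2.28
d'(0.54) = -1.58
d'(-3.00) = -0.45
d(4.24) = -3.09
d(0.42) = -1.82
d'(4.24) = -0.51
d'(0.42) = -1.12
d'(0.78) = -5.59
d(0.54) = -1.98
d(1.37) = -1.11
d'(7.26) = -0.50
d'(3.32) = -0.53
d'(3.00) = -0.55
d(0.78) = -2.67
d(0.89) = -3.85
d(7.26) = -4.62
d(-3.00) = 0.56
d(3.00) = -2.44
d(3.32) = -2.61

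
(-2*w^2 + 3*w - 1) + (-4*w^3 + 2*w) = -4*w^3 - 2*w^2 + 5*w - 1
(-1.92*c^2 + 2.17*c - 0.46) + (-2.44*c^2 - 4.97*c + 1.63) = -4.36*c^2 - 2.8*c + 1.17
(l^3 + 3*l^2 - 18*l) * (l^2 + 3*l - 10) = l^5 + 6*l^4 - 19*l^3 - 84*l^2 + 180*l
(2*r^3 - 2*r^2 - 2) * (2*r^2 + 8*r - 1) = 4*r^5 + 12*r^4 - 18*r^3 - 2*r^2 - 16*r + 2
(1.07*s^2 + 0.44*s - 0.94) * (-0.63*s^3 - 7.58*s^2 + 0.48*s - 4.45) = -0.6741*s^5 - 8.3878*s^4 - 2.2294*s^3 + 2.5749*s^2 - 2.4092*s + 4.183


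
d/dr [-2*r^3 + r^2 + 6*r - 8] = -6*r^2 + 2*r + 6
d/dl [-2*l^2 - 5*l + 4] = -4*l - 5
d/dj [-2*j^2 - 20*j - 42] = -4*j - 20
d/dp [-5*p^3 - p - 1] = -15*p^2 - 1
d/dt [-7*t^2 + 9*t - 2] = 9 - 14*t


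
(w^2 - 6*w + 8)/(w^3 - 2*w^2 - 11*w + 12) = (w - 2)/(w^2 + 2*w - 3)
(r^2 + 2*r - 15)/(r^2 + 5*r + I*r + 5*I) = (r - 3)/(r + I)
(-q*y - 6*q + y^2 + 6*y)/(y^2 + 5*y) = (-q*y - 6*q + y^2 + 6*y)/(y*(y + 5))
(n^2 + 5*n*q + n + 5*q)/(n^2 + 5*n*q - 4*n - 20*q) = (n + 1)/(n - 4)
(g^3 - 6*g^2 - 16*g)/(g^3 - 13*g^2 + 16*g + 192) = g*(g + 2)/(g^2 - 5*g - 24)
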